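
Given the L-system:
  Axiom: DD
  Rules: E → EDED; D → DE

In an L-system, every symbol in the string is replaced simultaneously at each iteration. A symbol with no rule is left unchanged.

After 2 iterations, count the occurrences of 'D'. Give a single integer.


Step 0: DD  (2 'D')
Step 1: DEDE  (2 'D')
Step 2: DEEDEDDEEDED  (6 'D')

Answer: 6


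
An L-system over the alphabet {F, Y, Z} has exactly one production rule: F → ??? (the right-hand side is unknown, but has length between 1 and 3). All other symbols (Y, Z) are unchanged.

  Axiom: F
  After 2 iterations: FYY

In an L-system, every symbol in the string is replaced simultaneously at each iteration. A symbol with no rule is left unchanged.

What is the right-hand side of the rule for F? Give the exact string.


Answer: FY

Derivation:
Trying F → FY:
  Step 0: F
  Step 1: FY
  Step 2: FYY
Matches the given result.


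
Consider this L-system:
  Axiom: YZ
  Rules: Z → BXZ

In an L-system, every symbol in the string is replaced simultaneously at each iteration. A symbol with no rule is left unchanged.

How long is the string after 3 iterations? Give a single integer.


Answer: 8

Derivation:
Step 0: length = 2
Step 1: length = 4
Step 2: length = 6
Step 3: length = 8


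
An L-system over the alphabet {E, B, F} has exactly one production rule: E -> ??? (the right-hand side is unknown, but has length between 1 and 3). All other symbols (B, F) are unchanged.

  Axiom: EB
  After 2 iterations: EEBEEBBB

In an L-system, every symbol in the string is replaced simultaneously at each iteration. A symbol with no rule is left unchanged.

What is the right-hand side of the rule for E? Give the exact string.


Answer: EEB

Derivation:
Trying E -> EEB:
  Step 0: EB
  Step 1: EEBB
  Step 2: EEBEEBBB
Matches the given result.


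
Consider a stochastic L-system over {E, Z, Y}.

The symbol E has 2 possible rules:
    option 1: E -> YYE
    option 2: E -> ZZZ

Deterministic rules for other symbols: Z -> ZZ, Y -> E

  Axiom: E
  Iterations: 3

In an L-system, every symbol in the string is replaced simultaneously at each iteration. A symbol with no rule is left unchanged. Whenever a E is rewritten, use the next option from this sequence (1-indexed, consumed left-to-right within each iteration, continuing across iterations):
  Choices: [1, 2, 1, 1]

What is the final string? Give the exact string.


Step 0: E
Step 1: YYE  (used choices [1])
Step 2: EEZZZ  (used choices [2])
Step 3: YYEYYEZZZZZZ  (used choices [1, 1])

Answer: YYEYYEZZZZZZ


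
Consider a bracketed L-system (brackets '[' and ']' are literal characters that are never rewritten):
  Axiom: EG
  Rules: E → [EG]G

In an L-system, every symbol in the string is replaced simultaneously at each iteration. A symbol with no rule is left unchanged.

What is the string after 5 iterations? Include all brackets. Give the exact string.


Step 0: EG
Step 1: [EG]GG
Step 2: [[EG]GG]GG
Step 3: [[[EG]GG]GG]GG
Step 4: [[[[EG]GG]GG]GG]GG
Step 5: [[[[[EG]GG]GG]GG]GG]GG

Answer: [[[[[EG]GG]GG]GG]GG]GG


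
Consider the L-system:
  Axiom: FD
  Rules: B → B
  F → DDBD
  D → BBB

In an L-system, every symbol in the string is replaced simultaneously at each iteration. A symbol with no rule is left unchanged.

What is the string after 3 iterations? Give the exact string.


Answer: BBBBBBBBBBBBB

Derivation:
Step 0: FD
Step 1: DDBDBBB
Step 2: BBBBBBBBBBBBB
Step 3: BBBBBBBBBBBBB


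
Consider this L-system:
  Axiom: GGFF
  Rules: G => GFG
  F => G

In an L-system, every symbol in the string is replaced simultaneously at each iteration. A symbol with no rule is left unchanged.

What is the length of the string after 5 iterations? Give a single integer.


Step 0: length = 4
Step 1: length = 8
Step 2: length = 20
Step 3: length = 48
Step 4: length = 116
Step 5: length = 280

Answer: 280


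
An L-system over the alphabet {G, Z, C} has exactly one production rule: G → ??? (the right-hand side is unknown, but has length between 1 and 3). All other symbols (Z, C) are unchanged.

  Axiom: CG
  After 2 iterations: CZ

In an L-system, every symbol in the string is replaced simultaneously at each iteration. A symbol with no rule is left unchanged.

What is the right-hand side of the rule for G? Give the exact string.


Answer: Z

Derivation:
Trying G → Z:
  Step 0: CG
  Step 1: CZ
  Step 2: CZ
Matches the given result.


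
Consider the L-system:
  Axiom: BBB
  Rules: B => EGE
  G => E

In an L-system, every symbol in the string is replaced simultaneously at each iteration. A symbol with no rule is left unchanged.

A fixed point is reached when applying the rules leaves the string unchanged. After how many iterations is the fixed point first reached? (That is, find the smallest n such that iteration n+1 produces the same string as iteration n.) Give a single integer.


Step 0: BBB
Step 1: EGEEGEEGE
Step 2: EEEEEEEEE
Step 3: EEEEEEEEE  (unchanged — fixed point at step 2)

Answer: 2


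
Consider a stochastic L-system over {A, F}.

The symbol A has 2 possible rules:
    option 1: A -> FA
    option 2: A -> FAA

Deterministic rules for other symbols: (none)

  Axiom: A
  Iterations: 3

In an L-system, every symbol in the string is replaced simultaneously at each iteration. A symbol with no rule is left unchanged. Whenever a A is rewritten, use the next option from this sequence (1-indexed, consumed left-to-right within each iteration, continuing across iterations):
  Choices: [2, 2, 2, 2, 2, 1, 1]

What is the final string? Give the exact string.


Answer: FFFAAFAAFFAFA

Derivation:
Step 0: A
Step 1: FAA  (used choices [2])
Step 2: FFAAFAA  (used choices [2, 2])
Step 3: FFFAAFAAFFAFA  (used choices [2, 2, 1, 1])


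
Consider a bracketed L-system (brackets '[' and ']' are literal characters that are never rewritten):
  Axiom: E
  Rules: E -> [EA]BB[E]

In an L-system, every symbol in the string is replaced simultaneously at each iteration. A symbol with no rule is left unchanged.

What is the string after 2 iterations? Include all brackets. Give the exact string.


Answer: [[EA]BB[E]A]BB[[EA]BB[E]]

Derivation:
Step 0: E
Step 1: [EA]BB[E]
Step 2: [[EA]BB[E]A]BB[[EA]BB[E]]


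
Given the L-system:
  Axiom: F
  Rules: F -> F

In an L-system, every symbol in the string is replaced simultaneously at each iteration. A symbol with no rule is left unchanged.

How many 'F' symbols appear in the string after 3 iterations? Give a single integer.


Answer: 1

Derivation:
Step 0: F  (1 'F')
Step 1: F  (1 'F')
Step 2: F  (1 'F')
Step 3: F  (1 'F')


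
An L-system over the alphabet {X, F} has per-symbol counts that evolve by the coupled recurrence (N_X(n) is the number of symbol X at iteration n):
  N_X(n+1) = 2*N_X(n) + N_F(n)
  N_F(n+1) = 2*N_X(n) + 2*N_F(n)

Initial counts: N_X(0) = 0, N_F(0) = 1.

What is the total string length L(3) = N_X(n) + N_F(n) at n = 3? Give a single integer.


Step 0: N_X=0, N_F=1, L=1
Step 1: N_X=1, N_F=2, L=3
Step 2: N_X=4, N_F=6, L=10
Step 3: N_X=14, N_F=20, L=34

Answer: 34


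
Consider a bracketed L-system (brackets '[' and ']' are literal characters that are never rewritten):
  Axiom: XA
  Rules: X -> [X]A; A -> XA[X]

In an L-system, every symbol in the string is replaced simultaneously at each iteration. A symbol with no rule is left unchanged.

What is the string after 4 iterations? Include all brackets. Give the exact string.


Answer: [[[[X]A]XA[X]][X]AXA[X][[X]A]][[X]A]XA[X][X]AXA[X][[X]A][[[X]A]XA[X]][[[X]A]XA[X]][X]AXA[X][[X]A][[X]A]XA[X][X]AXA[X][[X]A][[[X]A]XA[X]][[[[X]A]XA[X]][X]AXA[X][[X]A]]

Derivation:
Step 0: XA
Step 1: [X]AXA[X]
Step 2: [[X]A]XA[X][X]AXA[X][[X]A]
Step 3: [[[X]A]XA[X]][X]AXA[X][[X]A][[X]A]XA[X][X]AXA[X][[X]A][[[X]A]XA[X]]
Step 4: [[[[X]A]XA[X]][X]AXA[X][[X]A]][[X]A]XA[X][X]AXA[X][[X]A][[[X]A]XA[X]][[[X]A]XA[X]][X]AXA[X][[X]A][[X]A]XA[X][X]AXA[X][[X]A][[[X]A]XA[X]][[[[X]A]XA[X]][X]AXA[X][[X]A]]


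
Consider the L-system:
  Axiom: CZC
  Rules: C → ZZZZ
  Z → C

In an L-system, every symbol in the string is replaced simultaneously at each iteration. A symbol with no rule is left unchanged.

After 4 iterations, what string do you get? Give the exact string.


Answer: CCCCCCCCCCCCCCCCZZZZZZZZZZZZZZZZCCCCCCCCCCCCCCCC

Derivation:
Step 0: CZC
Step 1: ZZZZCZZZZ
Step 2: CCCCZZZZCCCC
Step 3: ZZZZZZZZZZZZZZZZCCCCZZZZZZZZZZZZZZZZ
Step 4: CCCCCCCCCCCCCCCCZZZZZZZZZZZZZZZZCCCCCCCCCCCCCCCC


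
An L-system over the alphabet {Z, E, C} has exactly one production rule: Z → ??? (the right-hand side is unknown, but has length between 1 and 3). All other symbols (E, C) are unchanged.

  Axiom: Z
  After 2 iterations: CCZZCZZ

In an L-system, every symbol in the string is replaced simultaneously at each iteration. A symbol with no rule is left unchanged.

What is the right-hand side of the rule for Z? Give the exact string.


Answer: CZZ

Derivation:
Trying Z → CZZ:
  Step 0: Z
  Step 1: CZZ
  Step 2: CCZZCZZ
Matches the given result.


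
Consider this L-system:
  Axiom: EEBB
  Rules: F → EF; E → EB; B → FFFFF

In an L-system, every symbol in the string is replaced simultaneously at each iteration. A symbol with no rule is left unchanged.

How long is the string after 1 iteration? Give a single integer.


Step 0: length = 4
Step 1: length = 14

Answer: 14


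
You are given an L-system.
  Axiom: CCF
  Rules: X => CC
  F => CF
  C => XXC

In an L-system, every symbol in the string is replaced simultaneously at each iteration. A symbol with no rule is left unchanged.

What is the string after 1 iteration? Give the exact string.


Step 0: CCF
Step 1: XXCXXCCF

Answer: XXCXXCCF


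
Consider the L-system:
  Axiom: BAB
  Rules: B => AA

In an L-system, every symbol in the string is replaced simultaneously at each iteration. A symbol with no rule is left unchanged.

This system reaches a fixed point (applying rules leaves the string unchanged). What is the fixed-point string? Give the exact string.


Answer: AAAAA

Derivation:
Step 0: BAB
Step 1: AAAAA
Step 2: AAAAA  (unchanged — fixed point at step 1)


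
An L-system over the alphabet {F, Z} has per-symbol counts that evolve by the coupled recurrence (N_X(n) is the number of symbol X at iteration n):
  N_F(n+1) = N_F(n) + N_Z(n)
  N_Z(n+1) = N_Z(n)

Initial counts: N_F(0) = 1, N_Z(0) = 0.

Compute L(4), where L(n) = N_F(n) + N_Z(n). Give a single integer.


Step 0: N_F=1, N_Z=0, L=1
Step 1: N_F=1, N_Z=0, L=1
Step 2: N_F=1, N_Z=0, L=1
Step 3: N_F=1, N_Z=0, L=1
Step 4: N_F=1, N_Z=0, L=1

Answer: 1


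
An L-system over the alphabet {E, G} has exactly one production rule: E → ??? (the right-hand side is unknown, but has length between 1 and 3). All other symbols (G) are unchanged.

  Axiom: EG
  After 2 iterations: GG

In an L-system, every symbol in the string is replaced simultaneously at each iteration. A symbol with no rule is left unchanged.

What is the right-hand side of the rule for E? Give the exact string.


Answer: G

Derivation:
Trying E → G:
  Step 0: EG
  Step 1: GG
  Step 2: GG
Matches the given result.


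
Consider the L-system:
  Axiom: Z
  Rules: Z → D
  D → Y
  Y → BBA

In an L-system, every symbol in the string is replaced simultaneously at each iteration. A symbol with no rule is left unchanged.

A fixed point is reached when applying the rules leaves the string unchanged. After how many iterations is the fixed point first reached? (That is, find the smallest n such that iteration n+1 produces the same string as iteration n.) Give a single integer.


Answer: 3

Derivation:
Step 0: Z
Step 1: D
Step 2: Y
Step 3: BBA
Step 4: BBA  (unchanged — fixed point at step 3)


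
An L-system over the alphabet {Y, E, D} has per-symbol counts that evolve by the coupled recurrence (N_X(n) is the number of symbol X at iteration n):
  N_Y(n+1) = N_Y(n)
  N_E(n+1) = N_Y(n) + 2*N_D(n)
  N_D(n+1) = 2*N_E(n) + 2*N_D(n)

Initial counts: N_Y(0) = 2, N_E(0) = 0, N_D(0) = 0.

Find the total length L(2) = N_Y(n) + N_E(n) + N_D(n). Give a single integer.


Step 0: N_Y=2, N_E=0, N_D=0, L=2
Step 1: N_Y=2, N_E=2, N_D=0, L=4
Step 2: N_Y=2, N_E=2, N_D=4, L=8

Answer: 8


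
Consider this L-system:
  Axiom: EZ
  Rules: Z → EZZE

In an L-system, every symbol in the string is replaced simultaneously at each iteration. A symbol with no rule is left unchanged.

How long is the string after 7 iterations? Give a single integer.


Step 0: length = 2
Step 1: length = 5
Step 2: length = 11
Step 3: length = 23
Step 4: length = 47
Step 5: length = 95
Step 6: length = 191
Step 7: length = 383

Answer: 383


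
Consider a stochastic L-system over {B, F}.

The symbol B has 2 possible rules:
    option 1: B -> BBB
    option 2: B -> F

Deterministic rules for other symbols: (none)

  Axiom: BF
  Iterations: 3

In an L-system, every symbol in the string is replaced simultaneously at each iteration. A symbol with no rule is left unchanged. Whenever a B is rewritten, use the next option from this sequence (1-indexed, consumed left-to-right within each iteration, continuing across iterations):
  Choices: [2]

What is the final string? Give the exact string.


Step 0: BF
Step 1: FF  (used choices [2])
Step 2: FF  (used choices [])
Step 3: FF  (used choices [])

Answer: FF


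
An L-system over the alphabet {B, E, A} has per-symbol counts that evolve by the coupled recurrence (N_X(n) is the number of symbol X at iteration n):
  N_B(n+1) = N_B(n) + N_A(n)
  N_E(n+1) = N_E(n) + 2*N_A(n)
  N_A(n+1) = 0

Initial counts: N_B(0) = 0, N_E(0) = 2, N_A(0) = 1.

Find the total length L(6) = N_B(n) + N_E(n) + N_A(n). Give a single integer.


Step 0: N_B=0, N_E=2, N_A=1, L=3
Step 1: N_B=1, N_E=4, N_A=0, L=5
Step 2: N_B=1, N_E=4, N_A=0, L=5
Step 3: N_B=1, N_E=4, N_A=0, L=5
Step 4: N_B=1, N_E=4, N_A=0, L=5
Step 5: N_B=1, N_E=4, N_A=0, L=5
Step 6: N_B=1, N_E=4, N_A=0, L=5

Answer: 5


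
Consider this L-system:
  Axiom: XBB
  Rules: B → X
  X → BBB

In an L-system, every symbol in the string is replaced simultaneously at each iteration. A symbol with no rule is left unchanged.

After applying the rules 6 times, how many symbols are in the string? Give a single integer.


Step 0: length = 3
Step 1: length = 5
Step 2: length = 9
Step 3: length = 15
Step 4: length = 27
Step 5: length = 45
Step 6: length = 81

Answer: 81


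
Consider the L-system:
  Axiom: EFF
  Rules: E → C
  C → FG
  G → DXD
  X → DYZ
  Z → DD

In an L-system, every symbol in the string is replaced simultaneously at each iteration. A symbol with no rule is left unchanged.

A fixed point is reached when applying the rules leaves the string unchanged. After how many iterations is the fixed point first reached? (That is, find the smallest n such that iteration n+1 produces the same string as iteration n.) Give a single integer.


Answer: 5

Derivation:
Step 0: EFF
Step 1: CFF
Step 2: FGFF
Step 3: FDXDFF
Step 4: FDDYZDFF
Step 5: FDDYDDDFF
Step 6: FDDYDDDFF  (unchanged — fixed point at step 5)


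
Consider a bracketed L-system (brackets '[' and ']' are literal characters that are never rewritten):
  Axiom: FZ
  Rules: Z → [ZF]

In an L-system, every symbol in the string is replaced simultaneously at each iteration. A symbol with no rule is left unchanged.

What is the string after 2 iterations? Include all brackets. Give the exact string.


Step 0: FZ
Step 1: F[ZF]
Step 2: F[[ZF]F]

Answer: F[[ZF]F]


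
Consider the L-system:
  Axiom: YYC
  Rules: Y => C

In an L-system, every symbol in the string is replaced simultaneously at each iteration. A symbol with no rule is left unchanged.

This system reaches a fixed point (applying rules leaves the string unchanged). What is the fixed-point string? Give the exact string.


Answer: CCC

Derivation:
Step 0: YYC
Step 1: CCC
Step 2: CCC  (unchanged — fixed point at step 1)


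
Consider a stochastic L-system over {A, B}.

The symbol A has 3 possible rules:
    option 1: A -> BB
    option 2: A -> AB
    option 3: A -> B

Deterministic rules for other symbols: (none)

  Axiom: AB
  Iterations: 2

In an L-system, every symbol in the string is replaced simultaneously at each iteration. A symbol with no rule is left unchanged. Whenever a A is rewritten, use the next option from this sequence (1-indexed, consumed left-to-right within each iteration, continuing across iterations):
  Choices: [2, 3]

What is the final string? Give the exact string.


Step 0: AB
Step 1: ABB  (used choices [2])
Step 2: BBB  (used choices [3])

Answer: BBB


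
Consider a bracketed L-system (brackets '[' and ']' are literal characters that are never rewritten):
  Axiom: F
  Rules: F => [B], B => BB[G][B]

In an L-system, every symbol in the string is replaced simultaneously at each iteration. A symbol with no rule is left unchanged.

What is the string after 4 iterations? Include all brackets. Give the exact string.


Step 0: F
Step 1: [B]
Step 2: [BB[G][B]]
Step 3: [BB[G][B]BB[G][B][G][BB[G][B]]]
Step 4: [BB[G][B]BB[G][B][G][BB[G][B]]BB[G][B]BB[G][B][G][BB[G][B]][G][BB[G][B]BB[G][B][G][BB[G][B]]]]

Answer: [BB[G][B]BB[G][B][G][BB[G][B]]BB[G][B]BB[G][B][G][BB[G][B]][G][BB[G][B]BB[G][B][G][BB[G][B]]]]


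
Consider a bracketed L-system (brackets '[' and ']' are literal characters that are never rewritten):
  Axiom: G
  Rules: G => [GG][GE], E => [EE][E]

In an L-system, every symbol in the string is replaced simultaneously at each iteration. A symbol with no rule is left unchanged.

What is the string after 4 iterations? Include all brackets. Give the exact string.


Step 0: G
Step 1: [GG][GE]
Step 2: [[GG][GE][GG][GE]][[GG][GE][EE][E]]
Step 3: [[[GG][GE][GG][GE]][[GG][GE][EE][E]][[GG][GE][GG][GE]][[GG][GE][EE][E]]][[[GG][GE][GG][GE]][[GG][GE][EE][E]][[EE][E][EE][E]][[EE][E]]]
Step 4: [[[[GG][GE][GG][GE]][[GG][GE][EE][E]][[GG][GE][GG][GE]][[GG][GE][EE][E]]][[[GG][GE][GG][GE]][[GG][GE][EE][E]][[EE][E][EE][E]][[EE][E]]][[[GG][GE][GG][GE]][[GG][GE][EE][E]][[GG][GE][GG][GE]][[GG][GE][EE][E]]][[[GG][GE][GG][GE]][[GG][GE][EE][E]][[EE][E][EE][E]][[EE][E]]]][[[[GG][GE][GG][GE]][[GG][GE][EE][E]][[GG][GE][GG][GE]][[GG][GE][EE][E]]][[[GG][GE][GG][GE]][[GG][GE][EE][E]][[EE][E][EE][E]][[EE][E]]][[[EE][E][EE][E]][[EE][E]][[EE][E][EE][E]][[EE][E]]][[[EE][E][EE][E]][[EE][E]]]]

Answer: [[[[GG][GE][GG][GE]][[GG][GE][EE][E]][[GG][GE][GG][GE]][[GG][GE][EE][E]]][[[GG][GE][GG][GE]][[GG][GE][EE][E]][[EE][E][EE][E]][[EE][E]]][[[GG][GE][GG][GE]][[GG][GE][EE][E]][[GG][GE][GG][GE]][[GG][GE][EE][E]]][[[GG][GE][GG][GE]][[GG][GE][EE][E]][[EE][E][EE][E]][[EE][E]]]][[[[GG][GE][GG][GE]][[GG][GE][EE][E]][[GG][GE][GG][GE]][[GG][GE][EE][E]]][[[GG][GE][GG][GE]][[GG][GE][EE][E]][[EE][E][EE][E]][[EE][E]]][[[EE][E][EE][E]][[EE][E]][[EE][E][EE][E]][[EE][E]]][[[EE][E][EE][E]][[EE][E]]]]


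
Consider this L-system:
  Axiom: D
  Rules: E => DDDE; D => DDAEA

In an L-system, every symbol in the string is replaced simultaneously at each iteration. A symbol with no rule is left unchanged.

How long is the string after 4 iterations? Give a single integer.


Step 0: length = 1
Step 1: length = 5
Step 2: length = 16
Step 3: length = 53
Step 4: length = 175

Answer: 175


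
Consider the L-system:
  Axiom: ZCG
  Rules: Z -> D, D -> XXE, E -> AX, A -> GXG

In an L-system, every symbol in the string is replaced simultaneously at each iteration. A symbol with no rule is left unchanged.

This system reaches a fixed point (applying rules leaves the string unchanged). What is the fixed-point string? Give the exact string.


Answer: XXGXGXCG

Derivation:
Step 0: ZCG
Step 1: DCG
Step 2: XXECG
Step 3: XXAXCG
Step 4: XXGXGXCG
Step 5: XXGXGXCG  (unchanged — fixed point at step 4)


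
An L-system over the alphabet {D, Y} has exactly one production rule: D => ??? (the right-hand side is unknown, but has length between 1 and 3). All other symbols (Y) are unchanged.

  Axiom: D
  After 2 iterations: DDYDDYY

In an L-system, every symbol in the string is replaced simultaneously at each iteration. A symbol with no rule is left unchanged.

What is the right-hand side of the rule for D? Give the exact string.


Trying D => DDY:
  Step 0: D
  Step 1: DDY
  Step 2: DDYDDYY
Matches the given result.

Answer: DDY


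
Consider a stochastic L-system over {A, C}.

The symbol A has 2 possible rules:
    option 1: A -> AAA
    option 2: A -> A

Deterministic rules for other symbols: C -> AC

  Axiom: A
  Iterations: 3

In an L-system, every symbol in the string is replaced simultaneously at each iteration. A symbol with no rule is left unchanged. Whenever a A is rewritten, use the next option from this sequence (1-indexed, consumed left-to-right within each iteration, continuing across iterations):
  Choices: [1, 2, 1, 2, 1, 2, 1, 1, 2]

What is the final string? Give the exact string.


Answer: AAAAAAAAAAA

Derivation:
Step 0: A
Step 1: AAA  (used choices [1])
Step 2: AAAAA  (used choices [2, 1, 2])
Step 3: AAAAAAAAAAA  (used choices [1, 2, 1, 1, 2])


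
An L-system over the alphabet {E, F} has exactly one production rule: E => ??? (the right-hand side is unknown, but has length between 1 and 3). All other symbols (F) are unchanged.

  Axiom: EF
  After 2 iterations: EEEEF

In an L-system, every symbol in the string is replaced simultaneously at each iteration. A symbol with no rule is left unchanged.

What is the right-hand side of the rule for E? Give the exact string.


Answer: EE

Derivation:
Trying E => EE:
  Step 0: EF
  Step 1: EEF
  Step 2: EEEEF
Matches the given result.


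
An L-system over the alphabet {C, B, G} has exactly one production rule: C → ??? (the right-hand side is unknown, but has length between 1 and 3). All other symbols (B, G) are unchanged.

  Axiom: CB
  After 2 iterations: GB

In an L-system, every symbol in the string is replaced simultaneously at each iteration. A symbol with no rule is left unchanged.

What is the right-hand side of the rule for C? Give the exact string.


Answer: G

Derivation:
Trying C → G:
  Step 0: CB
  Step 1: GB
  Step 2: GB
Matches the given result.


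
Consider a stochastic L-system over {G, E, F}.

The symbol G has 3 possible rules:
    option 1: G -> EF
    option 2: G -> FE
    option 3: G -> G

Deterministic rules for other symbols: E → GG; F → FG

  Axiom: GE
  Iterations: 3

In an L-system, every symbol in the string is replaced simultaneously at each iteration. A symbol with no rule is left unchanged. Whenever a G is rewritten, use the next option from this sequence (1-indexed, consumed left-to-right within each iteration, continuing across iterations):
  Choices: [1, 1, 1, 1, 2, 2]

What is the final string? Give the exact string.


Answer: EFFEFGFEGGFGGGFG

Derivation:
Step 0: GE
Step 1: EFGG  (used choices [1])
Step 2: GGFGEFEF  (used choices [1, 1])
Step 3: EFFEFGFEGGFGGGFG  (used choices [1, 2, 2])


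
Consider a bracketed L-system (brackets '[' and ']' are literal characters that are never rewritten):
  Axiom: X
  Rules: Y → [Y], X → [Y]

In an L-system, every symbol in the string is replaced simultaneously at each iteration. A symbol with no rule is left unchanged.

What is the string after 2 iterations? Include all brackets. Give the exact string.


Step 0: X
Step 1: [Y]
Step 2: [[Y]]

Answer: [[Y]]


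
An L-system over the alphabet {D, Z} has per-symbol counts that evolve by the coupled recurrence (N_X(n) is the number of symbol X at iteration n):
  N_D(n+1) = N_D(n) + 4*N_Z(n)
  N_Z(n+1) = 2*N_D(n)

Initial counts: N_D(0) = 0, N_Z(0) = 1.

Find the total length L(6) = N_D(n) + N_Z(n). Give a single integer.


Answer: 1612

Derivation:
Step 0: N_D=0, N_Z=1, L=1
Step 1: N_D=4, N_Z=0, L=4
Step 2: N_D=4, N_Z=8, L=12
Step 3: N_D=36, N_Z=8, L=44
Step 4: N_D=68, N_Z=72, L=140
Step 5: N_D=356, N_Z=136, L=492
Step 6: N_D=900, N_Z=712, L=1612


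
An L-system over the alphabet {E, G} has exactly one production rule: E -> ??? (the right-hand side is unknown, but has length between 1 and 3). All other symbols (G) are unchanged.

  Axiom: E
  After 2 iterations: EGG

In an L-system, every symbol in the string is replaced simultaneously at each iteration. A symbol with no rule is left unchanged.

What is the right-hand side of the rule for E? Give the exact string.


Answer: EG

Derivation:
Trying E -> EG:
  Step 0: E
  Step 1: EG
  Step 2: EGG
Matches the given result.


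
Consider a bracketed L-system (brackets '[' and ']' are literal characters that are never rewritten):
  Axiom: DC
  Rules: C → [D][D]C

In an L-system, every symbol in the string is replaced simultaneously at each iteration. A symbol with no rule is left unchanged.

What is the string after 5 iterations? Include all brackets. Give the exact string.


Answer: D[D][D][D][D][D][D][D][D][D][D]C

Derivation:
Step 0: DC
Step 1: D[D][D]C
Step 2: D[D][D][D][D]C
Step 3: D[D][D][D][D][D][D]C
Step 4: D[D][D][D][D][D][D][D][D]C
Step 5: D[D][D][D][D][D][D][D][D][D][D]C


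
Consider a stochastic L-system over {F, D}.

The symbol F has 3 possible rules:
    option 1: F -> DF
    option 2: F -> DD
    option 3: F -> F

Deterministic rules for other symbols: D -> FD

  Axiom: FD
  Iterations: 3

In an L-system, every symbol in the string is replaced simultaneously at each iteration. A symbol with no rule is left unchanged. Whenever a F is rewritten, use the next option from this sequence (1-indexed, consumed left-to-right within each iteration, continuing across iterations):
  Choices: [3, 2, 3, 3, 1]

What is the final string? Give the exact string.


Answer: FDFDFDFFD

Derivation:
Step 0: FD
Step 1: FFD  (used choices [3])
Step 2: DDFFD  (used choices [2, 3])
Step 3: FDFDFDFFD  (used choices [3, 1])


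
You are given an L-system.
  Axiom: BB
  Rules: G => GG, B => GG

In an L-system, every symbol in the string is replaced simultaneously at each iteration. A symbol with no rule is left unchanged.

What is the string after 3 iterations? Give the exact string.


Step 0: BB
Step 1: GGGG
Step 2: GGGGGGGG
Step 3: GGGGGGGGGGGGGGGG

Answer: GGGGGGGGGGGGGGGG


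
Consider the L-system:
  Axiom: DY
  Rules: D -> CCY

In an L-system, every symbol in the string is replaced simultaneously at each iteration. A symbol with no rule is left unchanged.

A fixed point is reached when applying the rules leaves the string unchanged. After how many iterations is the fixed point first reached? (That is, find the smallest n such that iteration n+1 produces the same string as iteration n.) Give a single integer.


Step 0: DY
Step 1: CCYY
Step 2: CCYY  (unchanged — fixed point at step 1)

Answer: 1


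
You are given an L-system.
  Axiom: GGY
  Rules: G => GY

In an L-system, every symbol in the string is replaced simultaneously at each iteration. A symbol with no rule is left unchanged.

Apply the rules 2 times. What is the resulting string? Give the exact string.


Answer: GYYGYYY

Derivation:
Step 0: GGY
Step 1: GYGYY
Step 2: GYYGYYY


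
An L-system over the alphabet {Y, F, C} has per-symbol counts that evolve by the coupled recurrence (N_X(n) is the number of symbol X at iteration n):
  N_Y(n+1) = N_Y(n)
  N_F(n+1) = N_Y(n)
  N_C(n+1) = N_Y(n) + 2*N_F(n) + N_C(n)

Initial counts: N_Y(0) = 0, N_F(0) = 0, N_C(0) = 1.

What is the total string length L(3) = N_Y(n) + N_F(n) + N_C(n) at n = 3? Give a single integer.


Answer: 1

Derivation:
Step 0: N_Y=0, N_F=0, N_C=1, L=1
Step 1: N_Y=0, N_F=0, N_C=1, L=1
Step 2: N_Y=0, N_F=0, N_C=1, L=1
Step 3: N_Y=0, N_F=0, N_C=1, L=1


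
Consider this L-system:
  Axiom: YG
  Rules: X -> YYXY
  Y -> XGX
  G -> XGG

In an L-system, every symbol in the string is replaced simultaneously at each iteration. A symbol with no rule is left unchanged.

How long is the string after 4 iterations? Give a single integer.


Step 0: length = 2
Step 1: length = 6
Step 2: length = 21
Step 3: length = 69
Step 4: length = 237

Answer: 237


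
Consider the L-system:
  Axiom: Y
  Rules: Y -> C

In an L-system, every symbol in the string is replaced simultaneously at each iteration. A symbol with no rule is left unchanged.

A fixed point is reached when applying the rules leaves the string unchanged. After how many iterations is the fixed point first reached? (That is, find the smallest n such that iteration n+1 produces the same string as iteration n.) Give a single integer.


Answer: 1

Derivation:
Step 0: Y
Step 1: C
Step 2: C  (unchanged — fixed point at step 1)


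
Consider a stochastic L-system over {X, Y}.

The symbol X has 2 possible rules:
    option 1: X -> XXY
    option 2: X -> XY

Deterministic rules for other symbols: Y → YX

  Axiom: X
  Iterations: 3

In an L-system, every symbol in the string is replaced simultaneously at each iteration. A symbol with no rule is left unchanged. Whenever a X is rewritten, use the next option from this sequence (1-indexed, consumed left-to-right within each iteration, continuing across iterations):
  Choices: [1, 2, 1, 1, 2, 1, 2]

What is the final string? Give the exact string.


Step 0: X
Step 1: XXY  (used choices [1])
Step 2: XYXXYYX  (used choices [2, 1])
Step 3: XXYYXXYXXYYXYXXY  (used choices [1, 2, 1, 2])

Answer: XXYYXXYXXYYXYXXY


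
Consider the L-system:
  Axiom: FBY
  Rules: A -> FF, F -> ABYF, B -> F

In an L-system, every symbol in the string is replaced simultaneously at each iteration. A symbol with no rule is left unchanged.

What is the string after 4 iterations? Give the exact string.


Step 0: FBY
Step 1: ABYFFY
Step 2: FFFYABYFABYFY
Step 3: ABYFABYFABYFYFFFYABYFFFFYABYFY
Step 4: FFFYABYFFFFYABYFFFFYABYFYABYFABYFABYFYFFFYABYFABYFABYFABYFYFFFYABYFY

Answer: FFFYABYFFFFYABYFFFFYABYFYABYFABYFABYFYFFFYABYFABYFABYFABYFYFFFYABYFY


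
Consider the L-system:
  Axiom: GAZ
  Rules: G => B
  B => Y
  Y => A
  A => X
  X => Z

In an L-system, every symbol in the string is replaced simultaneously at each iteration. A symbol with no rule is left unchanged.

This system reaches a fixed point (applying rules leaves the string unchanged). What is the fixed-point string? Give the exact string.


Answer: ZZZ

Derivation:
Step 0: GAZ
Step 1: BXZ
Step 2: YZZ
Step 3: AZZ
Step 4: XZZ
Step 5: ZZZ
Step 6: ZZZ  (unchanged — fixed point at step 5)


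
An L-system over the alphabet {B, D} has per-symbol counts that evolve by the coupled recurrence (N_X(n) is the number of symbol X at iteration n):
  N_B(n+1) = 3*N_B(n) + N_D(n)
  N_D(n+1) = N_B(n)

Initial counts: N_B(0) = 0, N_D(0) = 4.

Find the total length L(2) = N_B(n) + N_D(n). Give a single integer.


Answer: 16

Derivation:
Step 0: N_B=0, N_D=4, L=4
Step 1: N_B=4, N_D=0, L=4
Step 2: N_B=12, N_D=4, L=16


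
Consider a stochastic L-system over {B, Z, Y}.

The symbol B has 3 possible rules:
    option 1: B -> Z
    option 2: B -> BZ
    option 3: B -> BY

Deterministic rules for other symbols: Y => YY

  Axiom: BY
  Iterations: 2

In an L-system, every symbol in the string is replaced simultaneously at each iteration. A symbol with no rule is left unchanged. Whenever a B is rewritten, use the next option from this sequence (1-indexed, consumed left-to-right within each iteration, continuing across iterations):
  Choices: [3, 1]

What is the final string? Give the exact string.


Answer: ZYYYYYY

Derivation:
Step 0: BY
Step 1: BYYY  (used choices [3])
Step 2: ZYYYYYY  (used choices [1])


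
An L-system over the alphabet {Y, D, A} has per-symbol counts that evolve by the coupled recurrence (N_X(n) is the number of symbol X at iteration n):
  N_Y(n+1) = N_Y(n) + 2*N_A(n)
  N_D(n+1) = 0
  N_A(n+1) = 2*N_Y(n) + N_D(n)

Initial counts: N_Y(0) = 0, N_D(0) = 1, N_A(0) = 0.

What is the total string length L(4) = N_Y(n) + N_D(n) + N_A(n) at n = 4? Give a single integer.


Answer: 14

Derivation:
Step 0: N_Y=0, N_D=1, N_A=0, L=1
Step 1: N_Y=0, N_D=0, N_A=1, L=1
Step 2: N_Y=2, N_D=0, N_A=0, L=2
Step 3: N_Y=2, N_D=0, N_A=4, L=6
Step 4: N_Y=10, N_D=0, N_A=4, L=14


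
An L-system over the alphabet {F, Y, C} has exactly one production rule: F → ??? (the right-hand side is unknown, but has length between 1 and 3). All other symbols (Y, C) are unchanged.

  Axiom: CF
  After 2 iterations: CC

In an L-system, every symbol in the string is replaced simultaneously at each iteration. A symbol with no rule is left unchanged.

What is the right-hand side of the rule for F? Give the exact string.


Answer: C

Derivation:
Trying F → C:
  Step 0: CF
  Step 1: CC
  Step 2: CC
Matches the given result.


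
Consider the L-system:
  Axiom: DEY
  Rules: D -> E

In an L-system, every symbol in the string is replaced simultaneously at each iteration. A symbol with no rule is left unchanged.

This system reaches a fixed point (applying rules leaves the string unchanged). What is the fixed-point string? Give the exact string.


Answer: EEY

Derivation:
Step 0: DEY
Step 1: EEY
Step 2: EEY  (unchanged — fixed point at step 1)


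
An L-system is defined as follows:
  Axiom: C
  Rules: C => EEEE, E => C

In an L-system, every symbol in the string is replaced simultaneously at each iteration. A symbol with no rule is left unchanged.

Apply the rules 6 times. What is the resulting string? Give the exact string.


Answer: CCCCCCCCCCCCCCCCCCCCCCCCCCCCCCCCCCCCCCCCCCCCCCCCCCCCCCCCCCCCCCCC

Derivation:
Step 0: C
Step 1: EEEE
Step 2: CCCC
Step 3: EEEEEEEEEEEEEEEE
Step 4: CCCCCCCCCCCCCCCC
Step 5: EEEEEEEEEEEEEEEEEEEEEEEEEEEEEEEEEEEEEEEEEEEEEEEEEEEEEEEEEEEEEEEE
Step 6: CCCCCCCCCCCCCCCCCCCCCCCCCCCCCCCCCCCCCCCCCCCCCCCCCCCCCCCCCCCCCCCC


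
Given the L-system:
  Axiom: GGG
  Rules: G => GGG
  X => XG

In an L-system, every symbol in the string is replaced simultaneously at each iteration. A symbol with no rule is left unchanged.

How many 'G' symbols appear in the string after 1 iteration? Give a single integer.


Step 0: GGG  (3 'G')
Step 1: GGGGGGGGG  (9 'G')

Answer: 9


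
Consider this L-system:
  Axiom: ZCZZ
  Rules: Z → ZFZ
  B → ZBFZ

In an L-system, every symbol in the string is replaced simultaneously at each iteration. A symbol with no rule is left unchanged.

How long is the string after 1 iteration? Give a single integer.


Answer: 10

Derivation:
Step 0: length = 4
Step 1: length = 10


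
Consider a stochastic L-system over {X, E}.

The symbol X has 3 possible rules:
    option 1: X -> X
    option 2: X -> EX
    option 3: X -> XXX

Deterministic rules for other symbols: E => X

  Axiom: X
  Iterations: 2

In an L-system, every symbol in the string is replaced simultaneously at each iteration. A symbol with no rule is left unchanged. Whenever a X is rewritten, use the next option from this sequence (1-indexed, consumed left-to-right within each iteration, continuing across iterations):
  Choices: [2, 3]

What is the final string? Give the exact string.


Step 0: X
Step 1: EX  (used choices [2])
Step 2: XXXX  (used choices [3])

Answer: XXXX


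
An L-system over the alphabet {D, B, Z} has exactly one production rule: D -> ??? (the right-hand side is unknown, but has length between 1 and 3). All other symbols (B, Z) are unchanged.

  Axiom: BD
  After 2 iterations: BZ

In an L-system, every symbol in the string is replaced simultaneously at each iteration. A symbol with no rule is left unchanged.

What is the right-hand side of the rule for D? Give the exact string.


Answer: Z

Derivation:
Trying D -> Z:
  Step 0: BD
  Step 1: BZ
  Step 2: BZ
Matches the given result.


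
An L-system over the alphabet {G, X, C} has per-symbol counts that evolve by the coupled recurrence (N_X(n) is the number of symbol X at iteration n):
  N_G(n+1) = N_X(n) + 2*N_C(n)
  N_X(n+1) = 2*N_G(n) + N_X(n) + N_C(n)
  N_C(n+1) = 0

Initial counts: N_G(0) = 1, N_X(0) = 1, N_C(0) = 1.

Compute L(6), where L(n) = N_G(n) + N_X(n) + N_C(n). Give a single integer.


Answer: 224

Derivation:
Step 0: N_G=1, N_X=1, N_C=1, L=3
Step 1: N_G=3, N_X=4, N_C=0, L=7
Step 2: N_G=4, N_X=10, N_C=0, L=14
Step 3: N_G=10, N_X=18, N_C=0, L=28
Step 4: N_G=18, N_X=38, N_C=0, L=56
Step 5: N_G=38, N_X=74, N_C=0, L=112
Step 6: N_G=74, N_X=150, N_C=0, L=224


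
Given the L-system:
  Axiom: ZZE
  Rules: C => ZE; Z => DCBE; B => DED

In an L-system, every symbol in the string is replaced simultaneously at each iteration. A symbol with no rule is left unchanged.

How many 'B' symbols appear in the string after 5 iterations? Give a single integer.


Answer: 2

Derivation:
Step 0: ZZE  (0 'B')
Step 1: DCBEDCBEE  (2 'B')
Step 2: DZEDEDEDZEDEDEE  (0 'B')
Step 3: DDCBEEDEDEDDCBEEDEDEE  (2 'B')
Step 4: DDZEDEDEEDEDEDDZEDEDEEDEDEE  (0 'B')
Step 5: DDDCBEEDEDEEDEDEDDDCBEEDEDEEDEDEE  (2 'B')


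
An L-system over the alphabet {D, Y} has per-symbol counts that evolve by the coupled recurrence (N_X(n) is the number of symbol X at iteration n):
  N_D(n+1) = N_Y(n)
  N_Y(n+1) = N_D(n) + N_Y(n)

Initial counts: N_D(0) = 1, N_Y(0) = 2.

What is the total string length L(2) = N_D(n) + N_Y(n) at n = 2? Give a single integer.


Step 0: N_D=1, N_Y=2, L=3
Step 1: N_D=2, N_Y=3, L=5
Step 2: N_D=3, N_Y=5, L=8

Answer: 8


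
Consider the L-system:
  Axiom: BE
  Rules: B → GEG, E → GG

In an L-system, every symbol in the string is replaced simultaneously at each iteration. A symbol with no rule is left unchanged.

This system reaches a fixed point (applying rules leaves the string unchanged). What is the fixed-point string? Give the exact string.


Step 0: BE
Step 1: GEGGG
Step 2: GGGGGG
Step 3: GGGGGG  (unchanged — fixed point at step 2)

Answer: GGGGGG


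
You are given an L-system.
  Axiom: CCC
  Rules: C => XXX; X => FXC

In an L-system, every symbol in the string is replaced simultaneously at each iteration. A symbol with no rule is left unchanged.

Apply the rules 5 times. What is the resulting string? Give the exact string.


Answer: FFFFXCXXXFXCFXCFXCFFXCXXXFFXCXXXFFXCXXXFFFFXCXXXFXCFXCFXCFFXCXXXFFXCXXXFFXCXXXFFFFXCXXXFXCFXCFXCFFXCXXXFFXCXXXFFXCXXXFFFFXCXXXFXCFXCFXCFFXCXXXFFXCXXXFFXCXXXFFFFXCXXXFXCFXCFXCFFXCXXXFFXCXXXFFXCXXXFFFFXCXXXFXCFXCFXCFFXCXXXFFXCXXXFFXCXXXFFFFXCXXXFXCFXCFXCFFXCXXXFFXCXXXFFXCXXXFFFFXCXXXFXCFXCFXCFFXCXXXFFXCXXXFFXCXXXFFFFXCXXXFXCFXCFXCFFXCXXXFFXCXXXFFXCXXX

Derivation:
Step 0: CCC
Step 1: XXXXXXXXX
Step 2: FXCFXCFXCFXCFXCFXCFXCFXCFXC
Step 3: FFXCXXXFFXCXXXFFXCXXXFFXCXXXFFXCXXXFFXCXXXFFXCXXXFFXCXXXFFXCXXX
Step 4: FFFXCXXXFXCFXCFXCFFFXCXXXFXCFXCFXCFFFXCXXXFXCFXCFXCFFFXCXXXFXCFXCFXCFFFXCXXXFXCFXCFXCFFFXCXXXFXCFXCFXCFFFXCXXXFXCFXCFXCFFFXCXXXFXCFXCFXCFFFXCXXXFXCFXCFXC
Step 5: FFFFXCXXXFXCFXCFXCFFXCXXXFFXCXXXFFXCXXXFFFFXCXXXFXCFXCFXCFFXCXXXFFXCXXXFFXCXXXFFFFXCXXXFXCFXCFXCFFXCXXXFFXCXXXFFXCXXXFFFFXCXXXFXCFXCFXCFFXCXXXFFXCXXXFFXCXXXFFFFXCXXXFXCFXCFXCFFXCXXXFFXCXXXFFXCXXXFFFFXCXXXFXCFXCFXCFFXCXXXFFXCXXXFFXCXXXFFFFXCXXXFXCFXCFXCFFXCXXXFFXCXXXFFXCXXXFFFFXCXXXFXCFXCFXCFFXCXXXFFXCXXXFFXCXXXFFFFXCXXXFXCFXCFXCFFXCXXXFFXCXXXFFXCXXX


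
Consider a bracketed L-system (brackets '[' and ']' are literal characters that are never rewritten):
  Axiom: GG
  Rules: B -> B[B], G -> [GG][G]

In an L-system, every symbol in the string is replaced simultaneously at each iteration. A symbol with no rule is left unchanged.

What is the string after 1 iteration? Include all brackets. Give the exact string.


Answer: [GG][G][GG][G]

Derivation:
Step 0: GG
Step 1: [GG][G][GG][G]


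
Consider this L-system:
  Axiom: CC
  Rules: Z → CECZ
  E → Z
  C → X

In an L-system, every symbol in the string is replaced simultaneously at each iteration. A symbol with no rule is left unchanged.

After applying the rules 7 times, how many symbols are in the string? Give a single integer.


Answer: 2

Derivation:
Step 0: length = 2
Step 1: length = 2
Step 2: length = 2
Step 3: length = 2
Step 4: length = 2
Step 5: length = 2
Step 6: length = 2
Step 7: length = 2


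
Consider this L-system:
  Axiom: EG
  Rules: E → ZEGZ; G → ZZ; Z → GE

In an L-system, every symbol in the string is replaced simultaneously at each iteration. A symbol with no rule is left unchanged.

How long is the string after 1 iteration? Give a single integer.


Step 0: length = 2
Step 1: length = 6

Answer: 6


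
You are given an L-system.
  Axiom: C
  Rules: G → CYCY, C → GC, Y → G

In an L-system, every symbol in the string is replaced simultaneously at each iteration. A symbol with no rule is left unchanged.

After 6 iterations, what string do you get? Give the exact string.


Step 0: C
Step 1: GC
Step 2: CYCYGC
Step 3: GCGGCGCYCYGC
Step 4: CYCYGCCYCYCYCYGCCYCYGCGGCGCYCYGC
Step 5: GCGGCGCYCYGCGCGGCGGCGGCGCYCYGCGCGGCGCYCYGCCYCYCYCYGCCYCYGCGGCGCYCYGC
Step 6: CYCYGCCYCYCYCYGCCYCYGCGGCGCYCYGCCYCYGCCYCYCYCYGCCYCYCYCYGCCYCYCYCYGCCYCYGCGGCGCYCYGCCYCYGCCYCYCYCYGCCYCYGCGGCGCYCYGCGCGGCGGCGGCGCYCYGCGCGGCGCYCYGCCYCYCYCYGCCYCYGCGGCGCYCYGC

Answer: CYCYGCCYCYCYCYGCCYCYGCGGCGCYCYGCCYCYGCCYCYCYCYGCCYCYCYCYGCCYCYCYCYGCCYCYGCGGCGCYCYGCCYCYGCCYCYCYCYGCCYCYGCGGCGCYCYGCGCGGCGGCGGCGCYCYGCGCGGCGCYCYGCCYCYCYCYGCCYCYGCGGCGCYCYGC
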